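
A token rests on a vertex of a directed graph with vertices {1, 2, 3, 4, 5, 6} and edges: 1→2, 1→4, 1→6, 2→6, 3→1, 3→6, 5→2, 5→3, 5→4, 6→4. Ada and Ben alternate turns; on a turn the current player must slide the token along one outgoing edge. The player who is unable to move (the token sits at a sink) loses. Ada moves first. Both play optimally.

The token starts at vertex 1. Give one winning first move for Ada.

Move to 2.

Positions with no move are L. A position that does have a move is losing for the player to move precisely when every available move leads to a winning position for the opponent. Fill in the labels:
Every edge goes from a vertex to one that appears earlier in the order 4, 6, 2, 1, 3, 5, so processing vertices in that order labels each vertex after all of its successors.
4: no outgoing edge → L
6: W (go to 4, an L position)
2: L (sole option 6(W) is W)
1: W (go to 2, an L position)
3: L (options 1(W), 6(W) are all W)
5: W (go to 3, an L position)
From 1, the L positions reachable in one move are: 2, 4. Any move reaching one of these is winning.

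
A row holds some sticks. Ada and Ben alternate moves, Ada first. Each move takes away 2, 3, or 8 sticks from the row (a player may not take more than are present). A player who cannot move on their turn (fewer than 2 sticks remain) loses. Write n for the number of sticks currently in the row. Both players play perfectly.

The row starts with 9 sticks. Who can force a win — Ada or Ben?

Positions with no move are L. A position that does have a move is losing for the player to move precisely when every available move leads to a winning position for the opponent. Fill in the labels:
n=0: no move → L
n=1: no move → L
n=2: reaches L-position 0 → W
n=3: reaches L-position 1 → W
n=4: reaches L-position 1 → W
n=5: only reaches 3(W), 2(W), all W → L
n=6: only reaches 4(W), 3(W), all W → L
n=7: reaches L-position 5 → W
n=8: reaches L-position 6 → W
n=9: reaches L-position 6 → W
From 9 Ada can remove 3, leaving 6, reaching an L position.

Ada wins.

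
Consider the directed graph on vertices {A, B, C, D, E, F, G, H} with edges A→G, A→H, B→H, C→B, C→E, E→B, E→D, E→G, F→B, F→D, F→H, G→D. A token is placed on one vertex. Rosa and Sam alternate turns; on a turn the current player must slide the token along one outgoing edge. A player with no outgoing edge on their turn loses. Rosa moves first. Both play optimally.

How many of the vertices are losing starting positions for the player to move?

3

Compute win/loss labels from the base case upward. A position with no move is L. Any other position is W if it can reach an L in one move, else L.
Every edge goes from a vertex to one that appears earlier in the order H, D, B, G, F, A, E, C, so processing vertices in that order labels each vertex after all of its successors.
H: no outgoing edge → L
D: no outgoing edge → L
B: reaches L-position H → W
G: reaches L-position D → W
F: reaches L-position D → W
A: reaches L-position H → W
E: reaches L-position D → W
C: only reaches E(W), B(W), all W → L
The L vertices are C, D, H; that is 3 in all.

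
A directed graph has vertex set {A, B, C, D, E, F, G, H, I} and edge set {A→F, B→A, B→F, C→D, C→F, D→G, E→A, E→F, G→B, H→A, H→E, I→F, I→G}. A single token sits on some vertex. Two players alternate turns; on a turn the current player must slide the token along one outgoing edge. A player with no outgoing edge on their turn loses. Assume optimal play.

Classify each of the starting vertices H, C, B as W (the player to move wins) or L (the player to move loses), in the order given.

H: L, C: W, B: W

Build the W/L table. Terminal = L. A non-terminal position is W if it has a move to some L; otherwise it is L.
Every edge goes from a vertex to one that appears earlier in the order F, A, E, B, G, H, I, D, C, so processing vertices in that order labels each vertex after all of its successors.
F: no outgoing edge → L
A: reaches L-position F → W
E: reaches L-position F → W
B: reaches L-position F → W
G: only reaches B(W), which is W → L
H: only reaches E(W), A(W), all W → L
I: reaches L-position G → W
D: reaches L-position G → W
C: reaches L-position F → W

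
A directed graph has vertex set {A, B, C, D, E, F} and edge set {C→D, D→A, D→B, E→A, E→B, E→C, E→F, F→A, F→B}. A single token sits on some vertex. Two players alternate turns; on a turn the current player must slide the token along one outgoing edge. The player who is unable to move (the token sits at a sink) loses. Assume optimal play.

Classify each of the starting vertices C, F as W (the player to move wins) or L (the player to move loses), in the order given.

C: L, F: W

Label each position W (a win for the player to move) or L (a loss). A position with no legal move is L; any other position is W exactly when some move reaches an L, and L when every move reaches a W.
Every edge goes from a vertex to one that appears earlier in the order A, B, D, F, C, E, so processing vertices in that order labels each vertex after all of its successors.
A: no outgoing edge → L
B: no outgoing edge → L
D: reaches L-position B → W
F: reaches L-position B → W
C: only reaches D(W), which is W → L
E: reaches L-position C → W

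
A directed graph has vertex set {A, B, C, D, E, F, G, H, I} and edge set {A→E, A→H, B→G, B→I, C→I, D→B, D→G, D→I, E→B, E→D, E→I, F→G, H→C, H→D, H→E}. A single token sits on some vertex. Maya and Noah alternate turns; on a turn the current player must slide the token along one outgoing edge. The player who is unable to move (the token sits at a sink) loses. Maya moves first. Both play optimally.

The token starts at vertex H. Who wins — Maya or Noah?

Noah wins.

Work bottom-up. With no move the player to move loses. Otherwise the position is W if at least one move leads to an L position for the opponent, and L if every move leads to a W.
Every edge goes from a vertex to one that appears earlier in the order G, I, B, C, D, E, H, A, F, so processing vertices in that order labels each vertex after all of its successors.
G: no outgoing edge → L
I: no outgoing edge → L
B: →I(L), so W
C: →I(L), so W
D: →I(L), so W
E: →I(L), so W
H: →E(W), D(W), C(W) — all W, so L
A: →H(L), so W
F: →G(L), so W
Every move from H reaches a W position, so the mover loses.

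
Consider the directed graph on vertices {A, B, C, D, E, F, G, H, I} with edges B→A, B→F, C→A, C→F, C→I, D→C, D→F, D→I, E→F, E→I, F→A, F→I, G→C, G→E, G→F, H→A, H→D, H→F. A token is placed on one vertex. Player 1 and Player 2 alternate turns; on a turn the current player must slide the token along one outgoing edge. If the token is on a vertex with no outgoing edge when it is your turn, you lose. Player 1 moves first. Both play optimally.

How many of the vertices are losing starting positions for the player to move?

Label each position W (a win for the player to move) or L (a loss). A position with no legal move is L; any other position is W exactly when some move reaches an L, and L when every move reaches a W.
Every edge goes from a vertex to one that appears earlier in the order I, A, F, C, D, H, B, E, G, so processing vertices in that order labels each vertex after all of its successors.
I: no outgoing edge → L
A: no outgoing edge → L
F: →A(L), so W
C: →A(L), so W
D: →I(L), so W
H: →A(L), so W
B: →A(L), so W
E: →I(L), so W
G: →E(W), C(W), F(W) — all W, so L
The L vertices are A, G, I; that is 3 in all.

3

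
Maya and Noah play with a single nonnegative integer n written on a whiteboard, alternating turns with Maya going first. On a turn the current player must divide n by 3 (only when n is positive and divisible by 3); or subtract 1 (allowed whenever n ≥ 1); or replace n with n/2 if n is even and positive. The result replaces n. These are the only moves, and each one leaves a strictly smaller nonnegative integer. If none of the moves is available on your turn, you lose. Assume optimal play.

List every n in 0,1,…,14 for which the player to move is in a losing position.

Work bottom-up. With no move the player to move loses. Otherwise the position is W if at least one move leads to an L position for the opponent, and L if every move leads to a W.
n=0: no move → L
n=1: W (go to 0, an L position)
n=2: L (sole option 1(W) is W)
n=3: W (go to 2, an L position)
n=4: W (go to 2, an L position)
n=5: L (sole option 4(W) is W)
n=6: W (go to 2, an L position)
n=7: L (sole option 6(W) is W)
n=8: W (go to 7, an L position)
n=9: L (options 3(W), 8(W) are all W)
n=10: W (go to 5, an L position)
n=11: L (sole option 10(W) is W)
n=12: W (go to 11, an L position)
n=13: L (sole option 12(W) is W)
n=14: W (go to 7, an L position)
The losing starting values of n are exactly the entries labelled L in this table (7 of them).

0, 2, 5, 7, 9, 11, 13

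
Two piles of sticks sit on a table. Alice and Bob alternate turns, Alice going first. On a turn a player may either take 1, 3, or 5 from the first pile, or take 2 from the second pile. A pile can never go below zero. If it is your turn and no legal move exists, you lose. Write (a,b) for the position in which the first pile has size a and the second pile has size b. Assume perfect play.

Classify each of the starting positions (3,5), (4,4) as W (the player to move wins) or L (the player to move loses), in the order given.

(3,5): W, (4,4): L

Classify positions by backward induction: terminal positions (no move available) are L. From any other position, the mover wins iff some move reaches an L.
No move ever increases a pile, so every position that can arise here has a ≤ 4 and b ≤ 5; it is enough to label the cells with 0 ≤ a ≤ 4 and 0 ≤ b ≤ 5.
Every move lowers a or b (never raises either), so fill the grid row by row in increasing a, and left to right within a row: each cell's successors are then already labelled.
      b=0  b=1  b=2  b=3  b=4  b=5
a=0:    L    L    W    W    L    L
a=1:    W    W    L    L    W    W
a=2:    L    L    W    W    L    L
a=3:    W    W    L    L    W    W
a=4:    L    L    W    W    L    L
Cells with no legal move (terminal, hence L): (0,0), (0,1).
The remaining L cells, each justified by listing all of its moves:
(0,4): →(0,2)(W) only, which is W, so L
(0,5): →(0,3)(W) only, which is W, so L
(1,2): →(0,2)(W), (1,0)(W) — all W, so L
(1,3): →(0,3)(W), (1,1)(W) — all W, so L
(2,0): →(1,0)(W) only, which is W, so L
(2,1): →(1,1)(W) only, which is W, so L
(2,4): →(1,4)(W), (2,2)(W) — all W, so L
(2,5): →(1,5)(W), (2,3)(W) — all W, so L
(3,2): →(2,2)(W), (0,2)(W), (3,0)(W) — all W, so L
(3,3): →(2,3)(W), (0,3)(W), (3,1)(W) — all W, so L
(4,0): →(3,0)(W), (1,0)(W) — all W, so L
(4,1): →(3,1)(W), (1,1)(W) — all W, so L
(4,4): →(3,4)(W), (1,4)(W), (4,2)(W) — all W, so L
(4,5): →(3,5)(W), (1,5)(W), (4,3)(W) — all W, so L
Every other cell has at least one move into one of the L cells above, so it is W.
(3,5): the move to (2,5) reaches an L cell, so W
(4,4): one of the L cells justified above, so L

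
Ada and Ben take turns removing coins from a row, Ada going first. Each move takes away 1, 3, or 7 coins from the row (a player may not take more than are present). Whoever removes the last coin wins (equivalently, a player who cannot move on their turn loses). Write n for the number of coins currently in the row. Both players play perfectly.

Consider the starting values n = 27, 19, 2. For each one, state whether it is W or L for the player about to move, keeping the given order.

27: W, 19: W, 2: L

Build the W/L table. Terminal = L. A non-terminal position is W if it has a move to some L; otherwise it is L.
n=0: no move → L
n=1: reaches L-position 0 → W
n=2: only reaches 1(W), which is W → L
n=3: reaches L-position 2 → W
n=4: only reaches 3(W), 1(W), all W → L
n=5: reaches L-position 4 → W
n=6: only reaches 5(W), 3(W), all W → L
n=7: reaches L-position 6 → W
n=8: only reaches 7(W), 5(W), 1(W), all W → L
n=9: reaches L-position 8 → W
n=10: only reaches 9(W), 7(W), 3(W), all W → L
n=11: reaches L-position 10 → W
n=12: only reaches 11(W), 9(W), 5(W), all W → L
n=13: reaches L-position 12 → W
n=14: only reaches 13(W), 11(W), 7(W), all W → L
n=15: reaches L-position 14 → W
n=16: only reaches 15(W), 13(W), 9(W), all W → L
n=17: reaches L-position 16 → W
n=18: only reaches 17(W), 15(W), 11(W), all W → L
n=19: reaches L-position 18 → W
n=20: only reaches 19(W), 17(W), 13(W), all W → L
n=21: reaches L-position 20 → W
n=22: only reaches 21(W), 19(W), 15(W), all W → L
n=23: reaches L-position 22 → W
n=24: only reaches 23(W), 21(W), 17(W), all W → L
n=25: reaches L-position 24 → W
n=26: only reaches 25(W), 23(W), 19(W), all W → L
n=27: reaches L-position 26 → W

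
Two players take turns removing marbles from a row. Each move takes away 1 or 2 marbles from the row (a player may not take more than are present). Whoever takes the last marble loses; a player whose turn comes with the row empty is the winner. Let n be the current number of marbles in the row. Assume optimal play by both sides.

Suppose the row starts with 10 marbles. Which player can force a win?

The second player wins.

Compute win/loss labels from the base case upward. A position with no move is W. Any other position is W if it can reach an L in one move, else L.
n=0: no move; the opponent has just taken the last marble and therefore loses → W
n=1: the only move is to 0(W), a W ⇒ L
n=2: can move to 1, which is L ⇒ W
n=3: can move to 1, which is L ⇒ W
n=4: moves to 3(W), 2(W); every one is W ⇒ L
n=5: can move to 4, which is L ⇒ W
n=6: can move to 4, which is L ⇒ W
n=7: moves to 6(W), 5(W); every one is W ⇒ L
n=8: can move to 7, which is L ⇒ W
n=9: can move to 7, which is L ⇒ W
n=10: moves to 9(W), 8(W); every one is W ⇒ L
Every move from 10 reaches a W position, so the mover loses.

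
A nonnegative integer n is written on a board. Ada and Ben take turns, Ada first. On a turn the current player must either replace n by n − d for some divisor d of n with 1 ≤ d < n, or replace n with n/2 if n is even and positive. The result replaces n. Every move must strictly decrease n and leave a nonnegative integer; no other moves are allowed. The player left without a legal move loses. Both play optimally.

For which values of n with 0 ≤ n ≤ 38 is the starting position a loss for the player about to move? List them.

Compute win/loss labels from the base case upward. A position with no move is L. Any other position is W if it can reach an L in one move, else L.
n=0: no move → L
n=1: no move → L
n=2: →1(L), so W
n=3: →2(W) only, which is W, so L
n=4: →3(L), so W
n=5: →4(W) only, which is W, so L
n=6: →3(L), so W
n=7: →6(W) only, which is W, so L
n=8: →7(L), so W
n=9: →6(W), 8(W) — all W, so L
n=10: →5(L), so W
n=11: →10(W) only, which is W, so L
n=12: →9(L), so W
n=13: →12(W) only, which is W, so L
n=14: →7(L), so W
n=15: →10(W), 12(W), 14(W) — all W, so L
n=16: →15(L), so W
n=17: →16(W) only, which is W, so L
n=18: →9(L), so W
n=19: →18(W) only, which is W, so L
n=20: →15(L), so W
n=21: →14(W), 18(W), 20(W) — all W, so L
n=22: →11(L), so W
n=23: →22(W) only, which is W, so L
n=24: →21(L), so W
n=25: →20(W), 24(W) — all W, so L
n=26: →13(L), so W
n=27: →18(W), 24(W), 26(W) — all W, so L
n=28: →21(L), so W
n=29: →28(W) only, which is W, so L
n=30: →15(L), so W
n=31: →30(W) only, which is W, so L
n=32: →31(L), so W
n=33: →22(W), 30(W), 32(W) — all W, so L
n=34: →17(L), so W
n=35: →28(W), 30(W), 34(W) — all W, so L
n=36: →27(L), so W
n=37: →36(W) only, which is W, so L
n=38: →19(L), so W
The losing starting values of n are exactly the entries labelled L in this table (20 of them).

0, 1, 3, 5, 7, 9, 11, 13, 15, 17, 19, 21, 23, 25, 27, 29, 31, 33, 35, 37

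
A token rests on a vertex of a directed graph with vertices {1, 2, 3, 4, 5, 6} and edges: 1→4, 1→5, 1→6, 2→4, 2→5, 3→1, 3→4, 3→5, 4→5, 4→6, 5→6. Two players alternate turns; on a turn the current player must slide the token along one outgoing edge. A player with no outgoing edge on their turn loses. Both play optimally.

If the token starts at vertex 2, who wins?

The second player wins.

Use the standard recursion: the mover loses at a terminal position; elsewhere, the mover wins exactly when some move hands the opponent an L position.
Every edge goes from a vertex to one that appears earlier in the order 6, 5, 4, 1, 3, 2, so processing vertices in that order labels each vertex after all of its successors.
6: no outgoing edge → L
5: →6(L), so W
4: →6(L), so W
1: →6(L), so W
3: →1(W), 4(W), 5(W) — all W, so L
2: →4(W), 5(W) — all W, so L
Every move from 2 reaches a W position, so the mover loses.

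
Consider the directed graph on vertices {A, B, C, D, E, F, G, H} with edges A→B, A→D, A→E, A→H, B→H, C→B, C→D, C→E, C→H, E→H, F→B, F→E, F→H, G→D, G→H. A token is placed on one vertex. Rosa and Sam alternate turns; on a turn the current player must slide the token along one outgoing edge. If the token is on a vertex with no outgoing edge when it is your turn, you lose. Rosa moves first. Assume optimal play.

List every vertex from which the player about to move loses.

D, H

Use the standard recursion: the mover loses at a terminal position; elsewhere, the mover wins exactly when some move hands the opponent an L position.
Every edge goes from a vertex to one that appears earlier in the order H, D, E, B, C, G, A, F, so processing vertices in that order labels each vertex after all of its successors.
H: no outgoing edge → L
D: no outgoing edge → L
E: can move to H, which is L ⇒ W
B: can move to H, which is L ⇒ W
C: can move to D, which is L ⇒ W
G: can move to D, which is L ⇒ W
A: can move to D, which is L ⇒ W
F: can move to H, which is L ⇒ W
Reading off the rows marked L gives the requested list; there are 2 such vertices.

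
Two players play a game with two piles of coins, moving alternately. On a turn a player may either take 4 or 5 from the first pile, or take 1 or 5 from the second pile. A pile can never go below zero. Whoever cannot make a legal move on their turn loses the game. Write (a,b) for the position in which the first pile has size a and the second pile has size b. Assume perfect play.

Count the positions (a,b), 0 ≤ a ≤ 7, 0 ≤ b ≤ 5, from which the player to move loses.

24

Use the standard recursion: the mover loses at a terminal position; elsewhere, the mover wins exactly when some move hands the opponent an L position.
Every move lowers a or b (never raises either), so fill the grid row by row in increasing a, and left to right within a row: each cell's successors are then already labelled.
      b=0  b=1  b=2  b=3  b=4  b=5
a=0:    L    W    L    W    L    W
a=1:    L    W    L    W    L    W
a=2:    L    W    L    W    L    W
a=3:    L    W    L    W    L    W
a=4:    W    L    W    L    W    L
a=5:    W    L    W    L    W    L
a=6:    W    L    W    L    W    L
a=7:    W    L    W    L    W    L
Cells with no legal move (terminal, hence L): (0,0), (1,0), (2,0), (3,0).
The remaining L cells, each justified by listing all of its moves:
(0,2): L (sole option (0,1)(W) is W)
(0,4): L (sole option (0,3)(W) is W)
(1,2): L (sole option (1,1)(W) is W)
(1,4): L (sole option (1,3)(W) is W)
(2,2): L (sole option (2,1)(W) is W)
(2,4): L (sole option (2,3)(W) is W)
(3,2): L (sole option (3,1)(W) is W)
(3,4): L (sole option (3,3)(W) is W)
(4,1): L (options (0,1)(W), (4,0)(W) are all W)
(4,3): L (options (0,3)(W), (4,2)(W) are all W)
(4,5): L (options (0,5)(W), (4,4)(W), (4,0)(W) are all W)
(5,1): L (options (1,1)(W), (0,1)(W), (5,0)(W) are all W)
(5,3): L (options (1,3)(W), (0,3)(W), (5,2)(W) are all W)
(5,5): L (options (1,5)(W), (0,5)(W), (5,4)(W), (5,0)(W) are all W)
(6,1): L (options (2,1)(W), (1,1)(W), (6,0)(W) are all W)
(6,3): L (options (2,3)(W), (1,3)(W), (6,2)(W) are all W)
(6,5): L (options (2,5)(W), (1,5)(W), (6,4)(W), (6,0)(W) are all W)
(7,1): L (options (3,1)(W), (2,1)(W), (7,0)(W) are all W)
(7,3): L (options (3,3)(W), (2,3)(W), (7,2)(W) are all W)
(7,5): L (options (3,5)(W), (2,5)(W), (7,4)(W), (7,0)(W) are all W)
Every other cell has at least one move into one of the L cells above, so it is W.
L cells per row: a=0: 3, a=1: 3, a=2: 3, a=3: 3, a=4: 3, a=5: 3, a=6: 3, a=7: 3; total 24.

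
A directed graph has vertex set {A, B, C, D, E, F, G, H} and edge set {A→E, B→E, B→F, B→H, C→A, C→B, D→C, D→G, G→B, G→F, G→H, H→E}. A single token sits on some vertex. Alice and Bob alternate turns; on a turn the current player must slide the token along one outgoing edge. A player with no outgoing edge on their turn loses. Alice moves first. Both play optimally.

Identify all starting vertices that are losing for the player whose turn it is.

Label each position W (a win for the player to move) or L (a loss). A position with no legal move is L; any other position is W exactly when some move reaches an L, and L when every move reaches a W.
Every edge goes from a vertex to one that appears earlier in the order E, F, H, A, B, C, G, D, so processing vertices in that order labels each vertex after all of its successors.
E: no outgoing edge → L
F: no outgoing edge → L
H: →E(L), so W
A: →E(L), so W
B: →F(L), so W
C: →B(W), A(W) — all W, so L
G: →F(L), so W
D: →C(L), so W
Reading off the rows marked L gives the requested list; there are 3 such vertices.

C, E, F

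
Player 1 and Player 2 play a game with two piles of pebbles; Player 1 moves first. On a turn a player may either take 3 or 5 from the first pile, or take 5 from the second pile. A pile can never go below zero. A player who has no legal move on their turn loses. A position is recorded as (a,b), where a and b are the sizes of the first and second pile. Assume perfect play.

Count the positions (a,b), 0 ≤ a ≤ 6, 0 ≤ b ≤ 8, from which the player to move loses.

27

Work bottom-up. With no move the player to move loses. Otherwise the position is W if at least one move leads to an L position for the opponent, and L if every move leads to a W.
Every move lowers a or b (never raises either), so fill the grid row by row in increasing a, and left to right within a row: each cell's successors are then already labelled.
      b=0  b=1  b=2  b=3  b=4  b=5  b=6  b=7  b=8
a=0:    L    L    L    L    L    W    W    W    W
a=1:    L    L    L    L    L    W    W    W    W
a=2:    L    L    L    L    L    W    W    W    W
a=3:    W    W    W    W    W    L    L    L    L
a=4:    W    W    W    W    W    L    L    L    L
a=5:    W    W    W    W    W    L    L    L    L
a=6:    W    W    W    W    W    W    W    W    W
Cells with no legal move (terminal, hence L): (0,0), (0,1), (0,2), (0,3), (0,4), (1,0), (1,1), (1,2), (1,3), (1,4), (2,0), (2,1), (2,2), (2,3), (2,4).
The remaining L cells, each justified by listing all of its moves:
(3,5): only reaches (0,5)(W), (3,0)(W), all W → L
(3,6): only reaches (0,6)(W), (3,1)(W), all W → L
(3,7): only reaches (0,7)(W), (3,2)(W), all W → L
(3,8): only reaches (0,8)(W), (3,3)(W), all W → L
(4,5): only reaches (1,5)(W), (4,0)(W), all W → L
(4,6): only reaches (1,6)(W), (4,1)(W), all W → L
(4,7): only reaches (1,7)(W), (4,2)(W), all W → L
(4,8): only reaches (1,8)(W), (4,3)(W), all W → L
(5,5): only reaches (2,5)(W), (0,5)(W), (5,0)(W), all W → L
(5,6): only reaches (2,6)(W), (0,6)(W), (5,1)(W), all W → L
(5,7): only reaches (2,7)(W), (0,7)(W), (5,2)(W), all W → L
(5,8): only reaches (2,8)(W), (0,8)(W), (5,3)(W), all W → L
Every other cell has at least one move into one of the L cells above, so it is W.
L cells per row: a=0: 5, a=1: 5, a=2: 5, a=3: 4, a=4: 4, a=5: 4, a=6: 0; total 27.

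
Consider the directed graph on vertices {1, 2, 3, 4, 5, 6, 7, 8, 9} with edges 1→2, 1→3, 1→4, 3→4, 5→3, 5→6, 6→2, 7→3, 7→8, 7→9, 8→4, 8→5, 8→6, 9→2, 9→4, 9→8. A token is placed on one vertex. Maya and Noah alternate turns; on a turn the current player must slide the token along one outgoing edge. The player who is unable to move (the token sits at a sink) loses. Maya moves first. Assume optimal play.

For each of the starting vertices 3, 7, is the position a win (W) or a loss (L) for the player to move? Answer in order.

3: W, 7: L

Classify positions by backward induction: terminal positions (no move available) are L. From any other position, the mover wins iff some move reaches an L.
Every edge goes from a vertex to one that appears earlier in the order 2, 4, 6, 3, 5, 8, 9, 7, 1, so processing vertices in that order labels each vertex after all of its successors.
2: no outgoing edge → L
4: no outgoing edge → L
6: →2(L), so W
3: →4(L), so W
5: →3(W), 6(W) — all W, so L
8: →5(L), so W
9: →4(L), so W
7: →9(W), 8(W), 3(W) — all W, so L
1: →4(L), so W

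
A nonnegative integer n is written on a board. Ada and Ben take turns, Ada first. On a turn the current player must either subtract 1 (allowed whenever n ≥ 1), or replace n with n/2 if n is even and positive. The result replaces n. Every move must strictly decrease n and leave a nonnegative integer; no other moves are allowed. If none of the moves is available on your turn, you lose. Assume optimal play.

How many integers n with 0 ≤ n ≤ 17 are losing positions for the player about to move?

Label each position W (a win for the player to move) or L (a loss). A position with no legal move is L; any other position is W exactly when some move reaches an L, and L when every move reaches a W.
n=0: no move → L
n=1: can move to 0, which is L ⇒ W
n=2: the only move is to 1(W), a W ⇒ L
n=3: can move to 2, which is L ⇒ W
n=4: can move to 2, which is L ⇒ W
n=5: the only move is to 4(W), a W ⇒ L
n=6: can move to 5, which is L ⇒ W
n=7: the only move is to 6(W), a W ⇒ L
n=8: can move to 7, which is L ⇒ W
n=9: the only move is to 8(W), a W ⇒ L
n=10: can move to 5, which is L ⇒ W
n=11: the only move is to 10(W), a W ⇒ L
n=12: can move to 11, which is L ⇒ W
n=13: the only move is to 12(W), a W ⇒ L
n=14: can move to 7, which is L ⇒ W
n=15: the only move is to 14(W), a W ⇒ L
n=16: can move to 15, which is L ⇒ W
n=17: the only move is to 16(W), a W ⇒ L
L entries with 0 ≤ n ≤ 17: n = 0, 2, 5, 7, 9, 11, 13, 15, 17; that makes 9.

9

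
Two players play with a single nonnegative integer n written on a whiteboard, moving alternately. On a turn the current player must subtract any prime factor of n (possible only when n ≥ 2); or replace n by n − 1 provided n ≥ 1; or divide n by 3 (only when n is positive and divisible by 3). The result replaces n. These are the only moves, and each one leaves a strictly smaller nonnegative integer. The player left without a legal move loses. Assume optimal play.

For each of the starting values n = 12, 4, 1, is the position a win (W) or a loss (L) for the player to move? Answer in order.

Work bottom-up. With no move the player to move loses. Otherwise the position is W if at least one move leads to an L position for the opponent, and L if every move leads to a W.
n=0: no move → L
n=1: →0(L), so W
n=2: →0(L), so W
n=3: →0(L), so W
n=4: →2(W), 3(W) — all W, so L
n=5: →0(L), so W
n=6: →4(L), so W
n=7: →0(L), so W
n=8: →6(W), 7(W) — all W, so L
n=9: →8(L), so W
n=10: →8(L), so W
n=11: →0(L), so W
n=12: →4(L), so W

12: W, 4: L, 1: W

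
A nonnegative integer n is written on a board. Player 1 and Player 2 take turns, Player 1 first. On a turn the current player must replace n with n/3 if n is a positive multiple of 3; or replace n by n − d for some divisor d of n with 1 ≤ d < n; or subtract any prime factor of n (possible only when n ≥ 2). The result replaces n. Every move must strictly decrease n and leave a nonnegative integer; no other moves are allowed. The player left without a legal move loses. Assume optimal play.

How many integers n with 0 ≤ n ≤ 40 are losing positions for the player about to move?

10

Work bottom-up. With no move the player to move loses. Otherwise the position is W if at least one move leads to an L position for the opponent, and L if every move leads to a W.
n=0: no move → L
n=1: no move → L
n=2: →0(L), so W
n=3: →0(L), so W
n=4: →2(W), 3(W) — all W, so L
n=5: →0(L), so W
n=6: →4(L), so W
n=7: →0(L), so W
n=8: →4(L), so W
n=9: →3(W), 6(W), 8(W) — all W, so L
n=10: →9(L), so W
n=11: →0(L), so W
n=12: →4(L), so W
n=13: →0(L), so W
n=14: →7(W), 12(W), 13(W) — all W, so L
n=15: →14(L), so W
n=16: →14(L), so W
n=17: →0(L), so W
n=18: →9(L), so W
n=19: →0(L), so W
n=20: →10(W), 15(W), 16(W), 18(W), 19(W) — all W, so L
n=21: →14(L), so W
n=22: →20(L), so W
n=23: →0(L), so W
n=24: →20(L), so W
n=25: →20(L), so W
n=26: →13(W), 24(W), 25(W) — all W, so L
n=27: →9(L), so W
n=28: →14(L), so W
n=29: →0(L), so W
n=30: →20(L), so W
n=31: →0(L), so W
n=32: →16(W), 24(W), 28(W), 30(W), 31(W) — all W, so L
n=33: →32(L), so W
n=34: →32(L), so W
n=35: →28(W), 30(W), 34(W) — all W, so L
n=36: →32(L), so W
n=37: →0(L), so W
n=38: →19(W), 36(W), 37(W) — all W, so L
n=39: →26(L), so W
n=40: →20(L), so W
L entries with 0 ≤ n ≤ 40: n = 0, 1, 4, 9, 14, 20, 26, 32, 35, 38; that makes 10.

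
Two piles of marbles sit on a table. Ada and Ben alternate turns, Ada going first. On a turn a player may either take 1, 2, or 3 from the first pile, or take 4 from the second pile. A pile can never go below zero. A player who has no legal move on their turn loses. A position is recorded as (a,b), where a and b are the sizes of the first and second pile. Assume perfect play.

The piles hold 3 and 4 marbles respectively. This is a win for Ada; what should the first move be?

Move to (1,4).

Positions with no move are L. A position that does have a move is losing for the player to move precisely when every available move leads to a winning position for the opponent. Fill in the labels:
No move ever increases a pile, so every position that can arise here has a ≤ 3 and b ≤ 4; it is enough to label the cells with 0 ≤ a ≤ 3 and 0 ≤ b ≤ 4.
Every move lowers a or b (never raises either), so fill the grid row by row in increasing a, and left to right within a row: each cell's successors are then already labelled.
      b=0  b=1  b=2  b=3  b=4
a=0:    L    L    L    L    W
a=1:    W    W    W    W    L
a=2:    W    W    W    W    W
a=3:    W    W    W    W    W
Cells with no legal move (terminal, hence L): (0,0), (0,1), (0,2), (0,3).
The remaining L cells, each justified by listing all of its moves:
(1,4): L (options (0,4)(W), (1,0)(W) are all W)
Every other cell has at least one move into one of the L cells above, so it is W.
From (3,4), the L positions reachable in one move are: (1,4).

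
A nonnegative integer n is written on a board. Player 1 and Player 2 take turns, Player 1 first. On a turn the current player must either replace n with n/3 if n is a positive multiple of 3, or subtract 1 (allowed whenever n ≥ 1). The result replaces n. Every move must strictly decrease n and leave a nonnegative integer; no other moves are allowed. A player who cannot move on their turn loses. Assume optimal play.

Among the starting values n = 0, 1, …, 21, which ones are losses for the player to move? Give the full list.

0, 2, 4, 7, 9, 11, 13, 15, 17, 19

Compute win/loss labels from the base case upward. A position with no move is L. Any other position is W if it can reach an L in one move, else L.
n=0: no move → L
n=1: →0(L), so W
n=2: →1(W) only, which is W, so L
n=3: →2(L), so W
n=4: →3(W) only, which is W, so L
n=5: →4(L), so W
n=6: →2(L), so W
n=7: →6(W) only, which is W, so L
n=8: →7(L), so W
n=9: →3(W), 8(W) — all W, so L
n=10: →9(L), so W
n=11: →10(W) only, which is W, so L
n=12: →4(L), so W
n=13: →12(W) only, which is W, so L
n=14: →13(L), so W
n=15: →5(W), 14(W) — all W, so L
n=16: →15(L), so W
n=17: →16(W) only, which is W, so L
n=18: →17(L), so W
n=19: →18(W) only, which is W, so L
n=20: →19(L), so W
n=21: →7(L), so W
The losing starting values of n are exactly the entries labelled L in this table (10 of them).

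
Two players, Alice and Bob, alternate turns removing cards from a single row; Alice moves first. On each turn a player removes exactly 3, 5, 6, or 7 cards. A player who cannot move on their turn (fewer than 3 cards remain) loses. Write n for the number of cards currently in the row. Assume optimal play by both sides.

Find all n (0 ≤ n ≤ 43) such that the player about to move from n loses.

Compute win/loss labels from the base case upward. A position with no move is L. Any other position is W if it can reach an L in one move, else L.
n=0: no move → L
n=1: no move → L
n=2: no move → L
n=3: reaches L-position 0 → W
n=4: reaches L-position 1 → W
n=5: reaches L-position 2 → W
n=6: reaches L-position 1 → W
n=7: reaches L-position 2 → W
n=8: reaches L-position 2 → W
n=9: reaches L-position 2 → W
n=10: only reaches 7(W), 5(W), 4(W), 3(W), all W → L
n=11: only reaches 8(W), 6(W), 5(W), 4(W), all W → L
n=12: only reaches 9(W), 7(W), 6(W), 5(W), all W → L
n=13: reaches L-position 10 → W
n=14: reaches L-position 11 → W
n=15: reaches L-position 12 → W
n=16: reaches L-position 11 → W
n=17: reaches L-position 12 → W
n=18: reaches L-position 12 → W
n=19: reaches L-position 12 → W
n=20: only reaches 17(W), 15(W), 14(W), 13(W), all W → L
n=21: only reaches 18(W), 16(W), 15(W), 14(W), all W → L
n=22: only reaches 19(W), 17(W), 16(W), 15(W), all W → L
n=23: reaches L-position 20 → W
n=24: reaches L-position 21 → W
n=25: reaches L-position 22 → W
n=26: reaches L-position 21 → W
n=27: reaches L-position 22 → W
n=28: reaches L-position 22 → W
n=29: reaches L-position 22 → W
n=30: only reaches 27(W), 25(W), 24(W), 23(W), all W → L
n=31: only reaches 28(W), 26(W), 25(W), 24(W), all W → L
n=32: only reaches 29(W), 27(W), 26(W), 25(W), all W → L
n=33: reaches L-position 30 → W
n=34: reaches L-position 31 → W
n=35: reaches L-position 32 → W
n=36: reaches L-position 31 → W
n=37: reaches L-position 32 → W
n=38: reaches L-position 32 → W
n=39: reaches L-position 32 → W
n=40: only reaches 37(W), 35(W), 34(W), 33(W), all W → L
n=41: only reaches 38(W), 36(W), 35(W), 34(W), all W → L
n=42: only reaches 39(W), 37(W), 36(W), 35(W), all W → L
n=43: reaches L-position 40 → W
Reading off the rows marked L gives the requested list; there are 15 such values of n.

0, 1, 2, 10, 11, 12, 20, 21, 22, 30, 31, 32, 40, 41, 42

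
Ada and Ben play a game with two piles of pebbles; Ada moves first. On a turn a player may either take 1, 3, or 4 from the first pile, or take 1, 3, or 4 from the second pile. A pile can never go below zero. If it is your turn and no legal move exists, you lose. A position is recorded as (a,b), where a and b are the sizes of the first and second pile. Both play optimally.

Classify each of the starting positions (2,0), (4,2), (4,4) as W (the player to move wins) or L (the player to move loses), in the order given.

Work bottom-up. With no move the player to move loses. Otherwise the position is W if at least one move leads to an L position for the opponent, and L if every move leads to a W.
No move ever increases a pile, so every position that can arise here has a ≤ 4 and b ≤ 4; it is enough to label the cells with 0 ≤ a ≤ 4 and 0 ≤ b ≤ 4.
Every move lowers a or b (never raises either), so fill the grid row by row in increasing a, and left to right within a row: each cell's successors are then already labelled.
      b=0  b=1  b=2  b=3  b=4
a=0:    L    W    L    W    W
a=1:    W    L    W    L    W
a=2:    L    W    L    W    W
a=3:    W    L    W    L    W
a=4:    W    W    W    W    L
Cells with no legal move (terminal, hence L): (0,0).
The remaining L cells, each justified by listing all of its moves:
(0,2): the only move is to (0,1)(W), a W ⇒ L
(1,1): moves to (0,1)(W), (1,0)(W); every one is W ⇒ L
(1,3): moves to (0,3)(W), (1,2)(W), (1,0)(W); every one is W ⇒ L
(2,0): the only move is to (1,0)(W), a W ⇒ L
(2,2): moves to (1,2)(W), (2,1)(W); every one is W ⇒ L
(3,1): moves to (2,1)(W), (0,1)(W), (3,0)(W); every one is W ⇒ L
(3,3): moves to (2,3)(W), (0,3)(W), (3,2)(W), (3,0)(W); every one is W ⇒ L
(4,4): moves to (3,4)(W), (1,4)(W), (0,4)(W), (4,3)(W), (4,1)(W), (4,0)(W); every one is W ⇒ L
Every other cell has at least one move into one of the L cells above, so it is W.
(2,0): one of the L cells justified above, so L
(4,2): the move to (0,2) reaches an L cell, so W
(4,4): one of the L cells justified above, so L

(2,0): L, (4,2): W, (4,4): L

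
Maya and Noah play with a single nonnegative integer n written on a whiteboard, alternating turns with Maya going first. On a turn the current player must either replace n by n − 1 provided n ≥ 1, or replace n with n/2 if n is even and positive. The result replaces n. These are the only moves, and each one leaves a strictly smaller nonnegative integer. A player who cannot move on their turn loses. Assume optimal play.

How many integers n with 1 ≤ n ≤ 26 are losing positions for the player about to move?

Compute win/loss labels from the base case upward. A position with no move is L. Any other position is W if it can reach an L in one move, else L.
n=0: no move → L
n=1: W (go to 0, an L position)
n=2: L (sole option 1(W) is W)
n=3: W (go to 2, an L position)
n=4: W (go to 2, an L position)
n=5: L (sole option 4(W) is W)
n=6: W (go to 5, an L position)
n=7: L (sole option 6(W) is W)
n=8: W (go to 7, an L position)
n=9: L (sole option 8(W) is W)
n=10: W (go to 5, an L position)
n=11: L (sole option 10(W) is W)
n=12: W (go to 11, an L position)
n=13: L (sole option 12(W) is W)
n=14: W (go to 7, an L position)
n=15: L (sole option 14(W) is W)
n=16: W (go to 15, an L position)
n=17: L (sole option 16(W) is W)
n=18: W (go to 9, an L position)
n=19: L (sole option 18(W) is W)
n=20: W (go to 19, an L position)
n=21: L (sole option 20(W) is W)
n=22: W (go to 11, an L position)
n=23: L (sole option 22(W) is W)
n=24: W (go to 23, an L position)
n=25: L (sole option 24(W) is W)
n=26: W (go to 13, an L position)
L entries with 1 ≤ n ≤ 26 (n=0 is outside the asked range and is not counted): n = 2, 5, 7, 9, 11, 13, 15, 17, 19, 21, 23, 25; that makes 12.

12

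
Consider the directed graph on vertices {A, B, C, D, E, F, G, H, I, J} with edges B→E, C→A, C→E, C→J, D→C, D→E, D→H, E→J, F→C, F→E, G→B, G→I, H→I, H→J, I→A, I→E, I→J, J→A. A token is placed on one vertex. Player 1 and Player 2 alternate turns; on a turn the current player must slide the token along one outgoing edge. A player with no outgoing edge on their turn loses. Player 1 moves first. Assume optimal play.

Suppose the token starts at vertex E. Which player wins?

Player 2 wins.

Compute win/loss labels from the base case upward. A position with no move is L. Any other position is W if it can reach an L in one move, else L.
Every edge goes from a vertex to one that appears earlier in the order A, J, E, C, I, H, D, F, B, G, so processing vertices in that order labels each vertex after all of its successors.
A: no outgoing edge → L
J: can move to A, which is L ⇒ W
E: the only move is to J(W), a W ⇒ L
C: can move to E, which is L ⇒ W
I: can move to E, which is L ⇒ W
H: moves to I(W), J(W); every one is W ⇒ L
D: can move to H, which is L ⇒ W
F: can move to E, which is L ⇒ W
B: can move to E, which is L ⇒ W
G: moves to B(W), I(W); every one is W ⇒ L
The starting position E is L: whatever Player 1 does, the opponent receives a W position.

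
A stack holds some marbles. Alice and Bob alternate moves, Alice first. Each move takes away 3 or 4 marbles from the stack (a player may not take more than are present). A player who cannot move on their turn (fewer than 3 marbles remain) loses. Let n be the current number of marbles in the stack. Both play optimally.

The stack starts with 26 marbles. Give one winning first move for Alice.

Classify positions by backward induction: terminal positions (no move available) are L. From any other position, the mover wins iff some move reaches an L.
n=0: no move → L
n=1: no move → L
n=2: no move → L
n=3: can move to 0, which is L ⇒ W
n=4: can move to 1, which is L ⇒ W
n=5: can move to 2, which is L ⇒ W
n=6: can move to 2, which is L ⇒ W
n=7: moves to 4(W), 3(W); every one is W ⇒ L
n=8: moves to 5(W), 4(W); every one is W ⇒ L
n=9: moves to 6(W), 5(W); every one is W ⇒ L
n=10: can move to 7, which is L ⇒ W
n=11: can move to 8, which is L ⇒ W
n=12: can move to 9, which is L ⇒ W
n=13: can move to 9, which is L ⇒ W
n=14: moves to 11(W), 10(W); every one is W ⇒ L
n=15: moves to 12(W), 11(W); every one is W ⇒ L
n=16: moves to 13(W), 12(W); every one is W ⇒ L
n=17: can move to 14, which is L ⇒ W
n=18: can move to 15, which is L ⇒ W
n=19: can move to 16, which is L ⇒ W
n=20: can move to 16, which is L ⇒ W
n=21: moves to 18(W), 17(W); every one is W ⇒ L
n=22: moves to 19(W), 18(W); every one is W ⇒ L
n=23: moves to 20(W), 19(W); every one is W ⇒ L
n=24: can move to 21, which is L ⇒ W
n=25: can move to 22, which is L ⇒ W
n=26: can move to 23, which is L ⇒ W
From 26, the L positions reachable in one move are: 23, 22. Any move reaching one of these is winning.

Remove 3, leaving 23.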